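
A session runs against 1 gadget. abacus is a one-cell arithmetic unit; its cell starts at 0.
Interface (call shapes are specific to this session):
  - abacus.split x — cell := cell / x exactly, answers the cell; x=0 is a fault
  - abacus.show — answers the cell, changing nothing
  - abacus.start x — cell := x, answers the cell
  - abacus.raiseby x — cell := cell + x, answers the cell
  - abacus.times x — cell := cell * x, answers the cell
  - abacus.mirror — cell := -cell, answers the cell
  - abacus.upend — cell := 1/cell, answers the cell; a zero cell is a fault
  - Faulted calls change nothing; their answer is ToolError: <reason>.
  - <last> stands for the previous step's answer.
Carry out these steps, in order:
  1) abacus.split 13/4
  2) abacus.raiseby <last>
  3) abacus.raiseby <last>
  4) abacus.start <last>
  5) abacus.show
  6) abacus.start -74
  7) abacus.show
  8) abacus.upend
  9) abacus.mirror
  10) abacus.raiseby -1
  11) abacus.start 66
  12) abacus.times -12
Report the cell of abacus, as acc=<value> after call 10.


Answer: acc=-73/74

Derivation:
! 1. abacus.split(x: 13/4) == 0
! 2. abacus.raiseby(x: <last>) == 0
! 3. abacus.raiseby(x: <last>) == 0
! 4. abacus.start(x: <last>) == 0
! 5. abacus.show() == 0
! 6. abacus.start(x: -74) == -74
! 7. abacus.show() == -74
! 8. abacus.upend() == -1/74
! 9. abacus.mirror() == 1/74
! 10. abacus.raiseby(x: -1) == -73/74
! 11. abacus.start(x: 66) == 66
! 12. abacus.times(x: -12) == -792


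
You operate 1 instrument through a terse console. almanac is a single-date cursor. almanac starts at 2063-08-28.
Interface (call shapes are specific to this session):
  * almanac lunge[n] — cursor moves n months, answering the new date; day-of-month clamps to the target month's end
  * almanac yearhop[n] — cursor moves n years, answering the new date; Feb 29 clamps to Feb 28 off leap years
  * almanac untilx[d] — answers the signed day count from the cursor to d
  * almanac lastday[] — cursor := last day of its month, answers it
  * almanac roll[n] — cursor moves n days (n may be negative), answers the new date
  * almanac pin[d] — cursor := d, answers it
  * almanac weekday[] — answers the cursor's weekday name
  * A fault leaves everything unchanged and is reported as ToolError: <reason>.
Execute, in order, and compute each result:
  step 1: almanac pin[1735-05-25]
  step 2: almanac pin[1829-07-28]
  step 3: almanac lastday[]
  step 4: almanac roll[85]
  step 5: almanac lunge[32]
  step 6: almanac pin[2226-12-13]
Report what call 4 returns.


Answer: 1829-10-24

Derivation:
Next I call almanac pin(d→1735-05-25), and see 1735-05-25.
Invoking almanac pin(d→1829-07-28): 1829-07-28.
Next I call almanac lastday, yielding 1829-07-31.
Then almanac roll(n→85), giving 1829-10-24.
I call almanac lunge(n→32), and see 1832-06-24.
Then almanac pin(d→2226-12-13), yielding 2226-12-13.


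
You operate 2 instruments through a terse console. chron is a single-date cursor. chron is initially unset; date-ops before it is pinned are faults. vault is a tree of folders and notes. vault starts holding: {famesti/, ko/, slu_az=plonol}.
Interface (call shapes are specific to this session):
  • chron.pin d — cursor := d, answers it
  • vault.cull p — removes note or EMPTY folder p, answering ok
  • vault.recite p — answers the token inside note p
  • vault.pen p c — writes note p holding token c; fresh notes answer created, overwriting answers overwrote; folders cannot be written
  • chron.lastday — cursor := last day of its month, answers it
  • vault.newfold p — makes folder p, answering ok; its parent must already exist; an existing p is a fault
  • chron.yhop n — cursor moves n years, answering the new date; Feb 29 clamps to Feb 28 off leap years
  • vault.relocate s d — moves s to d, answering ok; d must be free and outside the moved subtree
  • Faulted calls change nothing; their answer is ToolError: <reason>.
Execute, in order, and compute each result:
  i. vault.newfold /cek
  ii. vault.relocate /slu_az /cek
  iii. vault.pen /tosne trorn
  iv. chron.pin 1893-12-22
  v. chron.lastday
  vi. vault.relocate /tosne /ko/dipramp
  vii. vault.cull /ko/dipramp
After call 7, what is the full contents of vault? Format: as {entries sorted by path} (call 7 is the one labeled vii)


-> newfold(p: /cek)
<- ok
-> relocate(s: /slu_az, d: /cek)
<- ToolError: exists
-> pen(p: /tosne, c: trorn)
<- created
-> pin(d: 1893-12-22)
<- 1893-12-22
-> lastday()
<- 1893-12-31
-> relocate(s: /tosne, d: /ko/dipramp)
<- ok
-> cull(p: /ko/dipramp)
<- ok

Answer: {cek/, famesti/, ko/, slu_az=plonol}


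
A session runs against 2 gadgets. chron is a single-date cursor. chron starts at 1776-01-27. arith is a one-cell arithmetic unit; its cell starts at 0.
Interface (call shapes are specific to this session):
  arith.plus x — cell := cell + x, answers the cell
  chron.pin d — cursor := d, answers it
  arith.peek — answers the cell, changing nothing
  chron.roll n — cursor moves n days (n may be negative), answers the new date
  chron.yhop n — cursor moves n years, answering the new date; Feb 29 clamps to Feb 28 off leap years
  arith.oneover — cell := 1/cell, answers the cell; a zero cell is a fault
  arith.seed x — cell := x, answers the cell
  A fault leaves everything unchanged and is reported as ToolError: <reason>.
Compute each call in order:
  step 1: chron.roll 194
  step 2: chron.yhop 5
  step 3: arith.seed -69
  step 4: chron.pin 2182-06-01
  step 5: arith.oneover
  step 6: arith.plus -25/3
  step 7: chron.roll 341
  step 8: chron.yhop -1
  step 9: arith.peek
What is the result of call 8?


Do: chron.roll[n: 194]
See: 1776-08-08
Do: chron.yhop[n: 5]
See: 1781-08-08
Do: arith.seed[x: -69]
See: -69
Do: chron.pin[d: 2182-06-01]
See: 2182-06-01
Do: arith.oneover[]
See: -1/69
Do: arith.plus[x: -25/3]
See: -192/23
Do: chron.roll[n: 341]
See: 2183-05-08
Do: chron.yhop[n: -1]
See: 2182-05-08
Do: arith.peek[]
See: -192/23

Answer: 2182-05-08


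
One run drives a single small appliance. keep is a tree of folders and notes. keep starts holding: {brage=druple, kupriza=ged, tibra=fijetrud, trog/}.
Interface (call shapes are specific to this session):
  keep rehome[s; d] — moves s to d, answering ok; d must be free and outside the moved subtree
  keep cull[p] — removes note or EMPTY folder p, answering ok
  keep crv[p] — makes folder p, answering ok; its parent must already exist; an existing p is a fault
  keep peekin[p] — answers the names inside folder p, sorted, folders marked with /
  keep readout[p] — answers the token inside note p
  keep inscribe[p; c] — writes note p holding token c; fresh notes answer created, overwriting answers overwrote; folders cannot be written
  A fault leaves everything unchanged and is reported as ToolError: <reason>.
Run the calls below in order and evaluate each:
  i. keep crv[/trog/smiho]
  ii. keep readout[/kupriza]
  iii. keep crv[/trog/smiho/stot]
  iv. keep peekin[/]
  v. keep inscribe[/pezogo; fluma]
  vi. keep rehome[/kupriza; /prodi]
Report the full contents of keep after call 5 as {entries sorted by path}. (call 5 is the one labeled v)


CALL keep crv[p=/trog/smiho]
RET  ok
CALL keep readout[p=/kupriza]
RET  ged
CALL keep crv[p=/trog/smiho/stot]
RET  ok
CALL keep peekin[p=/]
RET  [brage, kupriza, tibra, trog/]
CALL keep inscribe[p=/pezogo; c=fluma]
RET  created
CALL keep rehome[s=/kupriza; d=/prodi]
RET  ok

Answer: {brage=druple, kupriza=ged, pezogo=fluma, tibra=fijetrud, trog/, trog/smiho/, trog/smiho/stot/}


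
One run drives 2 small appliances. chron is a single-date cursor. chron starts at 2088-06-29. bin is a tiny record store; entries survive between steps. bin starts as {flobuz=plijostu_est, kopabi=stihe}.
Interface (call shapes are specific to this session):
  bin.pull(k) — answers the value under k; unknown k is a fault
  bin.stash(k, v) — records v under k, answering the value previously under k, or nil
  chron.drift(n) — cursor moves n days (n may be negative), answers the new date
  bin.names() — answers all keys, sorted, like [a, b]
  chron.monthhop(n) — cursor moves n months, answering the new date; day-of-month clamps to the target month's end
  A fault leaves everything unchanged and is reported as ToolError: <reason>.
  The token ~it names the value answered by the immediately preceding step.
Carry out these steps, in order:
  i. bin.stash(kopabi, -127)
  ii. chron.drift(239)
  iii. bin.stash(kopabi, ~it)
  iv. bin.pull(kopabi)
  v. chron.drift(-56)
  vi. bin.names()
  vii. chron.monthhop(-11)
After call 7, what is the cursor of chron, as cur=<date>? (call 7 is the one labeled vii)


Answer: cur=2088-01-29

Derivation:
-> bin.stash(k: kopabi, v: -127)
<- stihe
-> chron.drift(n: 239)
<- 2089-02-23
-> bin.stash(k: kopabi, v: ~it)
<- -127
-> bin.pull(k: kopabi)
<- 2089-02-23
-> chron.drift(n: -56)
<- 2088-12-29
-> bin.names()
<- [flobuz, kopabi]
-> chron.monthhop(n: -11)
<- 2088-01-29


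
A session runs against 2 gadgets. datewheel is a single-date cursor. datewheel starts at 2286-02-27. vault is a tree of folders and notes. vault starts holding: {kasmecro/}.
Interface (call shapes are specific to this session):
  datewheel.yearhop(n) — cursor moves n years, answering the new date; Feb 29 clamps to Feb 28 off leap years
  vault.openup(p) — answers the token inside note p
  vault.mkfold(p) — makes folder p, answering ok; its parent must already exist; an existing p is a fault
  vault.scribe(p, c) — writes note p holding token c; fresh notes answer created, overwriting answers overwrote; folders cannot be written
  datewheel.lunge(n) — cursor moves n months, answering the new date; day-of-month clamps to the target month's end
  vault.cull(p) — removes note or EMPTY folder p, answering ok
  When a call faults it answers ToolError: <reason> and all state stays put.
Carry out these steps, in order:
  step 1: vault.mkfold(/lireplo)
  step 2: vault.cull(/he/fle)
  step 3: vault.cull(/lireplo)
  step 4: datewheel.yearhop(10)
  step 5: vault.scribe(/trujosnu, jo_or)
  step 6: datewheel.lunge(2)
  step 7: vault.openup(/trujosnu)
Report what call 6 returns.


Answer: 2296-04-27

Derivation:
→ vault.mkfold(p: /lireplo)
← ok
→ vault.cull(p: /he/fle)
← ToolError: not found
→ vault.cull(p: /lireplo)
← ok
→ datewheel.yearhop(n: 10)
← 2296-02-27
→ vault.scribe(p: /trujosnu, c: jo_or)
← created
→ datewheel.lunge(n: 2)
← 2296-04-27
→ vault.openup(p: /trujosnu)
← jo_or


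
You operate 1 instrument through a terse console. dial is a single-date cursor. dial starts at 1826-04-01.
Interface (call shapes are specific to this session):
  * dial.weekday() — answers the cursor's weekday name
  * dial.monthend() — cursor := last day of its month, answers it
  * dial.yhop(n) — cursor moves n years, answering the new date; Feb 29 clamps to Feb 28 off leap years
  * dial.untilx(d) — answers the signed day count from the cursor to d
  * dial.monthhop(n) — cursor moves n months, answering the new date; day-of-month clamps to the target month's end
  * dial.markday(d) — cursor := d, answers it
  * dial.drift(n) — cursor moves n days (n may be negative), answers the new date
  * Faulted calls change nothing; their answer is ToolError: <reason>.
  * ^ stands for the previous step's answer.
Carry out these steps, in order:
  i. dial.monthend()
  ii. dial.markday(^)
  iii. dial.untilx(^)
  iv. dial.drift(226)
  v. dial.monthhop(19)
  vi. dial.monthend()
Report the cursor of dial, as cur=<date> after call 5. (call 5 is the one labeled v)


-> monthend()
<- 1826-04-30
-> markday(d='^')
<- 1826-04-30
-> untilx(d='^')
<- 0
-> drift(n='226')
<- 1826-12-12
-> monthhop(n='19')
<- 1828-07-12
-> monthend()
<- 1828-07-31

Answer: cur=1828-07-12


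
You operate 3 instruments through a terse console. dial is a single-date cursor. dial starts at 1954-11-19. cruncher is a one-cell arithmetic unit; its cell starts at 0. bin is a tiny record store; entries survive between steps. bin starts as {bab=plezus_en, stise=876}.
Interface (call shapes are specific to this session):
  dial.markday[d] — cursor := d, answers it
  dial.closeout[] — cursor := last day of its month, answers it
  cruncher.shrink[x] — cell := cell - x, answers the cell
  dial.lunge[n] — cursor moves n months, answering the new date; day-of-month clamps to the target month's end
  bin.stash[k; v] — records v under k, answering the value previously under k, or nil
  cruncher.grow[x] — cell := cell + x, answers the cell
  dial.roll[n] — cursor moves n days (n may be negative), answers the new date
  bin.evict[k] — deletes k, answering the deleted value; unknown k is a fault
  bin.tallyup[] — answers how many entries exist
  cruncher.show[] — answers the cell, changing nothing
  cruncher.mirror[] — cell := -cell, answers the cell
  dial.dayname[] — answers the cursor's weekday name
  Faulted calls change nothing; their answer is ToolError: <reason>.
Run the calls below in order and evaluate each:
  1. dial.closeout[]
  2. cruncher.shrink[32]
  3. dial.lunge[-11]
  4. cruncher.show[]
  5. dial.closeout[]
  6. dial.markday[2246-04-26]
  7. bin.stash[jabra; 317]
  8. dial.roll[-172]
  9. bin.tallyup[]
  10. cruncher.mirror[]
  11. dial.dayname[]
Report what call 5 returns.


$ dial.closeout
:: 1954-11-30
$ cruncher.shrink x='32'
:: -32
$ dial.lunge n='-11'
:: 1953-12-30
$ cruncher.show
:: -32
$ dial.closeout
:: 1953-12-31
$ dial.markday d='2246-04-26'
:: 2246-04-26
$ bin.stash k='jabra' v='317'
:: nil
$ dial.roll n='-172'
:: 2245-11-05
$ bin.tallyup
:: 3
$ cruncher.mirror
:: 32
$ dial.dayname
:: Wednesday

Answer: 1953-12-31


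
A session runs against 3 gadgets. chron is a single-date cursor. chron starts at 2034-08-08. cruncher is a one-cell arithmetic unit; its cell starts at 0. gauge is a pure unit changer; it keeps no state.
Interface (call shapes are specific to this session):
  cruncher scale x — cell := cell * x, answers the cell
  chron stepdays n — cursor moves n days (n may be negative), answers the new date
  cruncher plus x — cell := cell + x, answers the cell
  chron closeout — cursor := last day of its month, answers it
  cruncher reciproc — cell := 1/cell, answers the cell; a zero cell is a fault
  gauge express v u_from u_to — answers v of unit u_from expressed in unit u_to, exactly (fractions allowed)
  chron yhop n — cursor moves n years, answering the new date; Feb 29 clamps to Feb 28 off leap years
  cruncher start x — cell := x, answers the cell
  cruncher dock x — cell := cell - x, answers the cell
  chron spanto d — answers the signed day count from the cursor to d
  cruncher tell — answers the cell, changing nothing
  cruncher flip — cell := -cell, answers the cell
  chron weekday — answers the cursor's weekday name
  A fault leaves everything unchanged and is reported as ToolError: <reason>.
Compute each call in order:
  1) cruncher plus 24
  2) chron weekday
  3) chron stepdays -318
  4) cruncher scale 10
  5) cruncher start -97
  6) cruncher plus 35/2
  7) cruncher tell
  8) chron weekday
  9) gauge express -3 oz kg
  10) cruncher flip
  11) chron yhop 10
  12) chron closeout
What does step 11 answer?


Answer: 2043-09-24

Derivation:
→ cruncher plus(x='24')
← 24
→ chron weekday()
← Tuesday
→ chron stepdays(n='-318')
← 2033-09-24
→ cruncher scale(x='10')
← 240
→ cruncher start(x='-97')
← -97
→ cruncher plus(x='35/2')
← -159/2
→ cruncher tell()
← -159/2
→ chron weekday()
← Saturday
→ gauge express(v='-3', u_from='oz', u_to='kg')
← -136077711/1600000000
→ cruncher flip()
← 159/2
→ chron yhop(n='10')
← 2043-09-24
→ chron closeout()
← 2043-09-30


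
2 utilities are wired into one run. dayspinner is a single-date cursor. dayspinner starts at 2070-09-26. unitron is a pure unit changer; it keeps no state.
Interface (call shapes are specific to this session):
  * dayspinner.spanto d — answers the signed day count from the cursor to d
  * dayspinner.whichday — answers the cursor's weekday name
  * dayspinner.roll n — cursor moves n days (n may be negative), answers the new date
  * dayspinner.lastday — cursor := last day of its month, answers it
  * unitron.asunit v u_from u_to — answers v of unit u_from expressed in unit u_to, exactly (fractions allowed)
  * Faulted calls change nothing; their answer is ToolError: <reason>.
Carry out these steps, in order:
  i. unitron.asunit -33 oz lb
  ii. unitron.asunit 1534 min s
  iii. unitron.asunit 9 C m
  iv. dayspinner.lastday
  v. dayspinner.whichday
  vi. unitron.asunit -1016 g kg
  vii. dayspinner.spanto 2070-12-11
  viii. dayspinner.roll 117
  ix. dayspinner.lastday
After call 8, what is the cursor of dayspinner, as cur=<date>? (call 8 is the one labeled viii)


==> unitron.asunit(v→-33, u_from→oz, u_to→lb)
<== -33/16
==> unitron.asunit(v→1534, u_from→min, u_to→s)
<== 92040
==> unitron.asunit(v→9, u_from→C, u_to→m)
<== ToolError: incompatible units
==> dayspinner.lastday()
<== 2070-09-30
==> dayspinner.whichday()
<== Tuesday
==> unitron.asunit(v→-1016, u_from→g, u_to→kg)
<== -127/125
==> dayspinner.spanto(d→2070-12-11)
<== 72
==> dayspinner.roll(n→117)
<== 2071-01-25
==> dayspinner.lastday()
<== 2071-01-31

Answer: cur=2071-01-25


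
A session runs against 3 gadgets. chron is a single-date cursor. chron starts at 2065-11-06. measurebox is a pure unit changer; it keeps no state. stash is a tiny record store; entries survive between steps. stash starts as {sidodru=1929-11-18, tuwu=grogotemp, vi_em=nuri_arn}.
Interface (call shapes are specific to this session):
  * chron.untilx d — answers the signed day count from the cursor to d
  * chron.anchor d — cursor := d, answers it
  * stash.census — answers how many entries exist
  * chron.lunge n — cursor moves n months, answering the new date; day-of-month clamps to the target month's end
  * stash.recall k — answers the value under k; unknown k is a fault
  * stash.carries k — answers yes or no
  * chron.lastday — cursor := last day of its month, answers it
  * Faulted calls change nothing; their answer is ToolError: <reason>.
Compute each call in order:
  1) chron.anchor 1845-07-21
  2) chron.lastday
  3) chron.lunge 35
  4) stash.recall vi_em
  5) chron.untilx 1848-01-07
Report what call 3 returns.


// 1. chron.anchor(d='1845-07-21') => 1845-07-21
// 2. chron.lastday() => 1845-07-31
// 3. chron.lunge(n='35') => 1848-06-30
// 4. stash.recall(k='vi_em') => nuri_arn
// 5. chron.untilx(d='1848-01-07') => -175

Answer: 1848-06-30


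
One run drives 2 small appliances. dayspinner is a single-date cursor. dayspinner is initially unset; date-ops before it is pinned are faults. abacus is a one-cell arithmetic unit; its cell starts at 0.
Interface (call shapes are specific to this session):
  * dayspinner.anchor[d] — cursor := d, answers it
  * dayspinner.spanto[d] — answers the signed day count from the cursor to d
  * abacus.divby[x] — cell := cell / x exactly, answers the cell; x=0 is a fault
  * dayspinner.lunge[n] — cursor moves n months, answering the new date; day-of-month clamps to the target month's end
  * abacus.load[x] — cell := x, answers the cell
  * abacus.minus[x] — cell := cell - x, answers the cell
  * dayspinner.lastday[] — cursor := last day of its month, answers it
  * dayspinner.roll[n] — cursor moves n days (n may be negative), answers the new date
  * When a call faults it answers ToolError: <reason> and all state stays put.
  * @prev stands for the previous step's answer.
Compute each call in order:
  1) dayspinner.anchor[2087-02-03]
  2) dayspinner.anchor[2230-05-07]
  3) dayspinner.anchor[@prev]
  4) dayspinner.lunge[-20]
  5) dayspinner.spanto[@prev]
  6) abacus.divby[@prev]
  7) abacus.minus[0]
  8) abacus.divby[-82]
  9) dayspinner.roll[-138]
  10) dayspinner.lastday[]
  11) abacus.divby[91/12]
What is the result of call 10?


Answer: 2228-04-30

Derivation:
→ anchor(d='2087-02-03')
← 2087-02-03
→ anchor(d='2230-05-07')
← 2230-05-07
→ anchor(d='@prev')
← 2230-05-07
→ lunge(n='-20')
← 2228-09-07
→ spanto(d='@prev')
← 0
→ divby(x='@prev')
← ToolError: division by zero
→ minus(x='0')
← 0
→ divby(x='-82')
← 0
→ roll(n='-138')
← 2228-04-22
→ lastday()
← 2228-04-30
→ divby(x='91/12')
← 0


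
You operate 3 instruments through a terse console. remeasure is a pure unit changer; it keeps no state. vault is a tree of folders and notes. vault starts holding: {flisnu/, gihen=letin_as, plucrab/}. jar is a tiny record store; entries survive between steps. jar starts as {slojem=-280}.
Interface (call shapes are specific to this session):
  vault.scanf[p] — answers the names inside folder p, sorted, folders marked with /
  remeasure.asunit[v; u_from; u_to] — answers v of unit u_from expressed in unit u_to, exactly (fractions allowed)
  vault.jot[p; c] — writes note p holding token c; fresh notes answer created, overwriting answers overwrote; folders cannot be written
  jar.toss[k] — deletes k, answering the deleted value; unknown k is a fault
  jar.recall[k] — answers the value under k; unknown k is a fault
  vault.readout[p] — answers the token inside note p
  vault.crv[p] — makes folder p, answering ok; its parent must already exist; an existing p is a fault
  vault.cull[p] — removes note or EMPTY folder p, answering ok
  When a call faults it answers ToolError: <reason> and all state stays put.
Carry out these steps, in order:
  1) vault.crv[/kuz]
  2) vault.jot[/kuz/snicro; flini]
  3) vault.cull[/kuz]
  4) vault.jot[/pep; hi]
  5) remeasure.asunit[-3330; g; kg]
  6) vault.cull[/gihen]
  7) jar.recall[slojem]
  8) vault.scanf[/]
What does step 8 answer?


Answer: [flisnu/, kuz/, pep, plucrab/]

Derivation:
==> vault.crv(p→/kuz)
<== ok
==> vault.jot(p→/kuz/snicro, c→flini)
<== created
==> vault.cull(p→/kuz)
<== ToolError: not empty
==> vault.jot(p→/pep, c→hi)
<== created
==> remeasure.asunit(v→-3330, u_from→g, u_to→kg)
<== -333/100
==> vault.cull(p→/gihen)
<== ok
==> jar.recall(k→slojem)
<== -280
==> vault.scanf(p→/)
<== [flisnu/, kuz/, pep, plucrab/]


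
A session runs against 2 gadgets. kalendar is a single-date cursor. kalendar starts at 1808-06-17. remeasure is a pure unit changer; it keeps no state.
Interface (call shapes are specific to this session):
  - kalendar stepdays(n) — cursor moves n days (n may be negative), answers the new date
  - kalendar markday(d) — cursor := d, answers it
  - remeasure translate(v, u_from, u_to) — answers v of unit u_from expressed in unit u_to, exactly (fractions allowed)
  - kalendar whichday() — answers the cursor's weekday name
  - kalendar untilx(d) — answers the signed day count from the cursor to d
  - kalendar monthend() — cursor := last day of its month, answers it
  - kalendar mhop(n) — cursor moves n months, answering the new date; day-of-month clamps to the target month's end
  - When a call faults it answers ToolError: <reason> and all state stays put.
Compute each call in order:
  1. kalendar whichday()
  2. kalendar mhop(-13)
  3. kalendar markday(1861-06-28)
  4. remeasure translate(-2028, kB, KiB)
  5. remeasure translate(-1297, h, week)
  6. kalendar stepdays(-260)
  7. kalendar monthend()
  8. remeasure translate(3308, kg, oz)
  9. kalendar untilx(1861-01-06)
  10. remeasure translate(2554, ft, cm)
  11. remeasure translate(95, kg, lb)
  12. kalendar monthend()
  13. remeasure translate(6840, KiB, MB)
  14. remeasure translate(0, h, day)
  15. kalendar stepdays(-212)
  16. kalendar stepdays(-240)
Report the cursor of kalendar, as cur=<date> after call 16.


# 1. kalendar whichday() : Friday
# 2. kalendar mhop(n→-13) : 1807-05-17
# 3. kalendar markday(d→1861-06-28) : 1861-06-28
# 4. remeasure translate(v→-2028, u_from→kB, u_to→KiB) : -63375/32
# 5. remeasure translate(v→-1297, u_from→h, u_to→week) : -1297/168
# 6. kalendar stepdays(n→-260) : 1860-10-11
# 7. kalendar monthend() : 1860-10-31
# 8. remeasure translate(v→3308, u_from→kg, u_to→oz) : 5292800000000/45359237
# 9. kalendar untilx(d→1861-01-06) : 67
# 10. remeasure translate(v→2554, u_from→ft, u_to→cm) : 1946148/25
# 11. remeasure translate(v→95, u_from→kg, u_to→lb) : 9500000000/45359237
# 12. kalendar monthend() : 1860-10-31
# 13. remeasure translate(v→6840, u_from→KiB, u_to→MB) : 21888/3125
# 14. remeasure translate(v→0, u_from→h, u_to→day) : 0
# 15. kalendar stepdays(n→-212) : 1860-04-02
# 16. kalendar stepdays(n→-240) : 1859-08-06

Answer: cur=1859-08-06


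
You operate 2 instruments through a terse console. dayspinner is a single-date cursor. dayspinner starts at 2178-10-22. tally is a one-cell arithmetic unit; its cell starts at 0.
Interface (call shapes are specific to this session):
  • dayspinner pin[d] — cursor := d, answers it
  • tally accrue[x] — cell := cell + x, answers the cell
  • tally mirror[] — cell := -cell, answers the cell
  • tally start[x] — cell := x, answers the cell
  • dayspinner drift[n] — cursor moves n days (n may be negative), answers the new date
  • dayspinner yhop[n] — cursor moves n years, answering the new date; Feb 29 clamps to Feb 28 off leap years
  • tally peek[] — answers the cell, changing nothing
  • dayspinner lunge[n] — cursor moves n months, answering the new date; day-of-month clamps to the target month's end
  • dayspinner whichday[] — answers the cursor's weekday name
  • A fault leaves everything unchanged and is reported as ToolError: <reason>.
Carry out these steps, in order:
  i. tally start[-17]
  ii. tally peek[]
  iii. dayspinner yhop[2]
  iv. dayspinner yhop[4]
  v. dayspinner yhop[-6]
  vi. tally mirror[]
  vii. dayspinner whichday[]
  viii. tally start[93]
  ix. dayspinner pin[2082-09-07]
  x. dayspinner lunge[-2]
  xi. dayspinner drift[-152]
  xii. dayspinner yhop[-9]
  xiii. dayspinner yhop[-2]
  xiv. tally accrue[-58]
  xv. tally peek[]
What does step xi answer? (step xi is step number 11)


Answer: 2082-02-05

Derivation:
> tally start -17
:: -17
> tally peek
:: -17
> dayspinner yhop 2
:: 2180-10-22
> dayspinner yhop 4
:: 2184-10-22
> dayspinner yhop -6
:: 2178-10-22
> tally mirror
:: 17
> dayspinner whichday
:: Thursday
> tally start 93
:: 93
> dayspinner pin 2082-09-07
:: 2082-09-07
> dayspinner lunge -2
:: 2082-07-07
> dayspinner drift -152
:: 2082-02-05
> dayspinner yhop -9
:: 2073-02-05
> dayspinner yhop -2
:: 2071-02-05
> tally accrue -58
:: 35
> tally peek
:: 35


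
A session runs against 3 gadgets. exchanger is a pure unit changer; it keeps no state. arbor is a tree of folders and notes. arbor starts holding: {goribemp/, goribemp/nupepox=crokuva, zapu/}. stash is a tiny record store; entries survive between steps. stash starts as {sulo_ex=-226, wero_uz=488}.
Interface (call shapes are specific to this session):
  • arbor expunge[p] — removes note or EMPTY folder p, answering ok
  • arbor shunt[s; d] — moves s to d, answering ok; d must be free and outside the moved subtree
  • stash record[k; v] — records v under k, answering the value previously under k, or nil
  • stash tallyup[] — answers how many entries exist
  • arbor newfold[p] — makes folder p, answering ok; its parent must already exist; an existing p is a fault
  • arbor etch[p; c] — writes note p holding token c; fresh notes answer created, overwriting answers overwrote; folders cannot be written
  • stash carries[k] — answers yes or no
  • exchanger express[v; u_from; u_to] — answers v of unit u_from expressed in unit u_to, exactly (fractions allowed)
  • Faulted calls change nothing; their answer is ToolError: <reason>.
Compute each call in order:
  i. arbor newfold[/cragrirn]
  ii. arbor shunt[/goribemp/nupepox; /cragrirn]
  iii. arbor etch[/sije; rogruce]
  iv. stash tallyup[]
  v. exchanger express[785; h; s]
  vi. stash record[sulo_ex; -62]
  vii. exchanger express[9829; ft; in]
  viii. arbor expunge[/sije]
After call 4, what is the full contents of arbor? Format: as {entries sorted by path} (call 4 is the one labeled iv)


Next I call arbor newfold(p='/cragrirn'), — result: ok.
I run arbor shunt(s='/goribemp/nupepox', d='/cragrirn'), which returns ToolError: exists.
Then arbor etch(p='/sije', c='rogruce'), yielding created.
I try stash tallyup, and see 2.
I try exchanger express(v='785', u_from='h', u_to='s'): 2826000.
Invoking stash record(k='sulo_ex', v='-62'), which returns -226.
Calling exchanger express(v='9829', u_from='ft', u_to='in'), and see 117948.
Invoking arbor expunge(p='/sije'), — result: ok.

Answer: {cragrirn/, goribemp/, goribemp/nupepox=crokuva, sije=rogruce, zapu/}


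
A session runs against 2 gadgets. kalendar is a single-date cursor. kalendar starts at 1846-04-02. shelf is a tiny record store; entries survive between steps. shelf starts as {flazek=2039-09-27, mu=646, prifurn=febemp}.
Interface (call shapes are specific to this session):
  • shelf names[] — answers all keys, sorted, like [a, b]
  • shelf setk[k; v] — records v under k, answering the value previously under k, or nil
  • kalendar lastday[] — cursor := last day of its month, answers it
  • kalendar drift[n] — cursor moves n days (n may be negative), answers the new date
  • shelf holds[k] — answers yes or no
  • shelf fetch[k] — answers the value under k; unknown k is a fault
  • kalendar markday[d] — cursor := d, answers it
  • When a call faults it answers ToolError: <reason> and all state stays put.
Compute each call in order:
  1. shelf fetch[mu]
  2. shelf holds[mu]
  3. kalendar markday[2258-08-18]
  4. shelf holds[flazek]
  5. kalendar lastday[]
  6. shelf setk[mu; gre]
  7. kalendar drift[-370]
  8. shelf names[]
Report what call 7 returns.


Answer: 2257-08-26

Derivation:
I run shelf fetch on k='mu', — result: 646.
Next I call shelf holds on k='mu', and observe yes.
Next I call kalendar markday on d='2258-08-18', — result: 2258-08-18.
I use shelf holds on k='flazek', and see yes.
Next I call kalendar lastday, and see 2258-08-31.
Using shelf setk on k='mu', v='gre', which returns 646.
I run kalendar drift on n='-370', giving 2257-08-26.
Now I run shelf names(), and observe [flazek, mu, prifurn].


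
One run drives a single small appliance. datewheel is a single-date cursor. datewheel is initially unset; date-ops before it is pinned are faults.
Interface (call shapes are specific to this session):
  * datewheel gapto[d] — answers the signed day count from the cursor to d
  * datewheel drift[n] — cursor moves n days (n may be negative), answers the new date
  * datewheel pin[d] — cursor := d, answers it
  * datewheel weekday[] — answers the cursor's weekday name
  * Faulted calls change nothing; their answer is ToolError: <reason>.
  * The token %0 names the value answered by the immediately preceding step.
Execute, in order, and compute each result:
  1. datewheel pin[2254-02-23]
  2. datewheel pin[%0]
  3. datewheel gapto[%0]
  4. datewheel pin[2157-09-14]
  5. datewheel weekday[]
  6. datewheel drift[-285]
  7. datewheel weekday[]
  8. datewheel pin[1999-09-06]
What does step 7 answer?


Answer: Friday

Derivation:
→ datewheel pin(d→2254-02-23)
← 2254-02-23
→ datewheel pin(d→%0)
← 2254-02-23
→ datewheel gapto(d→%0)
← 0
→ datewheel pin(d→2157-09-14)
← 2157-09-14
→ datewheel weekday()
← Wednesday
→ datewheel drift(n→-285)
← 2156-12-03
→ datewheel weekday()
← Friday
→ datewheel pin(d→1999-09-06)
← 1999-09-06


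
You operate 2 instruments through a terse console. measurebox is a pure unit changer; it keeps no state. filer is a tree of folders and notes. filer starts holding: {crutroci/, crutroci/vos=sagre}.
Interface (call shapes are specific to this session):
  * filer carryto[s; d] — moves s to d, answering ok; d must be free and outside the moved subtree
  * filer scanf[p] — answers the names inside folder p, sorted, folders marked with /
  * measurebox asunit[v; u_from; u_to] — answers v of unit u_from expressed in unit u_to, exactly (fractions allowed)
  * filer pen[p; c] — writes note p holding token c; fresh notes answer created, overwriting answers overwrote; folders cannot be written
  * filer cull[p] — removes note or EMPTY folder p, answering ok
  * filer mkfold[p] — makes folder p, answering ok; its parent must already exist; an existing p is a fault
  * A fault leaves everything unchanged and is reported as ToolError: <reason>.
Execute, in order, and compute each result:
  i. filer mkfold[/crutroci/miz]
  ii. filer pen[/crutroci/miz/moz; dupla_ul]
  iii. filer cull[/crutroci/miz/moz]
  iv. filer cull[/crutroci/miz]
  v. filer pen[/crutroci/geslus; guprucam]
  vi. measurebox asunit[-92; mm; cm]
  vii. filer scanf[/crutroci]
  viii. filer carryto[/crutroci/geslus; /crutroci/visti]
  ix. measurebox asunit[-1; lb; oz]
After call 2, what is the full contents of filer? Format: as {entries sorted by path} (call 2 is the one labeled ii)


Answer: {crutroci/, crutroci/miz/, crutroci/miz/moz=dupla_ul, crutroci/vos=sagre}

Derivation:
~$ filer mkfold p: /crutroci/miz
= ok
~$ filer pen p: /crutroci/miz/moz c: dupla_ul
= created
~$ filer cull p: /crutroci/miz/moz
= ok
~$ filer cull p: /crutroci/miz
= ok
~$ filer pen p: /crutroci/geslus c: guprucam
= created
~$ measurebox asunit v: -92 u_from: mm u_to: cm
= -46/5
~$ filer scanf p: /crutroci
= [geslus, vos]
~$ filer carryto s: /crutroci/geslus d: /crutroci/visti
= ok
~$ measurebox asunit v: -1 u_from: lb u_to: oz
= -16


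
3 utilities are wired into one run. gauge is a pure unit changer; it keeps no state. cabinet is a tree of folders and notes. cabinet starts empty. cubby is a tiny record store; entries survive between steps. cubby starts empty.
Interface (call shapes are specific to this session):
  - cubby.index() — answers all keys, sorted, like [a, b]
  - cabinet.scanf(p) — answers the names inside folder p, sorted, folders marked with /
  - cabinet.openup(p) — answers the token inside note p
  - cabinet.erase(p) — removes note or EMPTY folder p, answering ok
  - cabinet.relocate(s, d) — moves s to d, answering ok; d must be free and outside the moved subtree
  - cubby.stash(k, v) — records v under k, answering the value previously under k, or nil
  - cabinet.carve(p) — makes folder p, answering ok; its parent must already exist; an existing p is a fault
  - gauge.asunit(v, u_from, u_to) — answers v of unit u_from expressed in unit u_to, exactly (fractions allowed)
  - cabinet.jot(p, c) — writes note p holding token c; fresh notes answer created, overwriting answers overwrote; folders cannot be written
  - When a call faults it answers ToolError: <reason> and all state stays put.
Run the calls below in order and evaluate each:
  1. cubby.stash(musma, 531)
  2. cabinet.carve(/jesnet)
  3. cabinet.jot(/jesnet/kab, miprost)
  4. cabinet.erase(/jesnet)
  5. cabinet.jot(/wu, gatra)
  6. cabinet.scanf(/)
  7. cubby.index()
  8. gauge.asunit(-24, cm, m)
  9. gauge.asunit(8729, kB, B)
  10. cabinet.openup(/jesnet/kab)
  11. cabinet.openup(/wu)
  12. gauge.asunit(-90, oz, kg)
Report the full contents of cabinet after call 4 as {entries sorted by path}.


;; 1. cubby.stash(k: musma, v: 531) -> nil
;; 2. cabinet.carve(p: /jesnet) -> ok
;; 3. cabinet.jot(p: /jesnet/kab, c: miprost) -> created
;; 4. cabinet.erase(p: /jesnet) -> ToolError: not empty
;; 5. cabinet.jot(p: /wu, c: gatra) -> created
;; 6. cabinet.scanf(p: /) -> [jesnet/, wu]
;; 7. cubby.index() -> [musma]
;; 8. gauge.asunit(v: -24, u_from: cm, u_to: m) -> -6/25
;; 9. gauge.asunit(v: 8729, u_from: kB, u_to: B) -> 8729000
;; 10. cabinet.openup(p: /jesnet/kab) -> miprost
;; 11. cabinet.openup(p: /wu) -> gatra
;; 12. gauge.asunit(v: -90, u_from: oz, u_to: kg) -> -408233133/160000000

Answer: {jesnet/, jesnet/kab=miprost}


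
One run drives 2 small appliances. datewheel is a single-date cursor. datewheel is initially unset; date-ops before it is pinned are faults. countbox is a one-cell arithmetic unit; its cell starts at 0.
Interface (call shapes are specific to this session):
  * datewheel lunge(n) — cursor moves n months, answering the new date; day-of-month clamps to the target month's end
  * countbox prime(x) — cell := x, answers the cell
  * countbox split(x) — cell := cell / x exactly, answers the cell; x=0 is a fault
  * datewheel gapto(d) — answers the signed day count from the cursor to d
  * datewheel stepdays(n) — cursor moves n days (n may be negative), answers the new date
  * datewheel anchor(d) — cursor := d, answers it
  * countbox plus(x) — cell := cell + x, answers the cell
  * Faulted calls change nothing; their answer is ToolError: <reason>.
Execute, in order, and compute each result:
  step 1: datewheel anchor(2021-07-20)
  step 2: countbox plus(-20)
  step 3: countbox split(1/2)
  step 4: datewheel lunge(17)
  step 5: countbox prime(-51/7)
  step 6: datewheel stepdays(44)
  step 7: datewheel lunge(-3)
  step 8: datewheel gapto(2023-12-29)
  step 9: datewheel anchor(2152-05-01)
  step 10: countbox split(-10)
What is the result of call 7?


Answer: 2022-11-02

Derivation:
-- 1. datewheel anchor(2021-07-20) == 2021-07-20
-- 2. countbox plus(-20) == -20
-- 3. countbox split(1/2) == -40
-- 4. datewheel lunge(17) == 2022-12-20
-- 5. countbox prime(-51/7) == -51/7
-- 6. datewheel stepdays(44) == 2023-02-02
-- 7. datewheel lunge(-3) == 2022-11-02
-- 8. datewheel gapto(2023-12-29) == 422
-- 9. datewheel anchor(2152-05-01) == 2152-05-01
-- 10. countbox split(-10) == 51/70


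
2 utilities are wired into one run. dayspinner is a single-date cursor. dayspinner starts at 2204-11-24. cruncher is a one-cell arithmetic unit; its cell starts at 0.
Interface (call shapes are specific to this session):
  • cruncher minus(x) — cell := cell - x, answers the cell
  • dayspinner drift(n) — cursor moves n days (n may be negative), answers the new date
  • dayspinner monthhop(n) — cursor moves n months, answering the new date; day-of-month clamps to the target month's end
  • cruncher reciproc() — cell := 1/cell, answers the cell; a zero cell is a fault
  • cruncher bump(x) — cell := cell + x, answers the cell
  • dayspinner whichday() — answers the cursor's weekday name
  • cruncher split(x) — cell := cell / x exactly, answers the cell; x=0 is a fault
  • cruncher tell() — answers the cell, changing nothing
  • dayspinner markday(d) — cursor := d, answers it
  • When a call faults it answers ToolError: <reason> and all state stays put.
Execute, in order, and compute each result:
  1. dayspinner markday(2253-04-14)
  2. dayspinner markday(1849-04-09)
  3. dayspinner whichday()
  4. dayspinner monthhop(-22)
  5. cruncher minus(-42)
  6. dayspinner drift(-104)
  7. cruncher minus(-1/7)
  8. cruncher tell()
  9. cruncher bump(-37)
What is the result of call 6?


Answer: 1847-02-25

Derivation:
Using dayspinner markday passing d→2253-04-14, yielding 2253-04-14.
I invoke dayspinner markday passing d→1849-04-09, and observe 1849-04-09.
I use dayspinner whichday(), → Monday.
Then dayspinner monthhop passing n→-22, yielding 1847-06-09.
Using cruncher minus passing x→-42, yielding 42.
Invoking dayspinner drift passing n→-104: 1847-02-25.
I try cruncher minus passing x→-1/7, and observe 295/7.
Then cruncher tell(), and see 295/7.
I call cruncher bump passing x→-37: 36/7.


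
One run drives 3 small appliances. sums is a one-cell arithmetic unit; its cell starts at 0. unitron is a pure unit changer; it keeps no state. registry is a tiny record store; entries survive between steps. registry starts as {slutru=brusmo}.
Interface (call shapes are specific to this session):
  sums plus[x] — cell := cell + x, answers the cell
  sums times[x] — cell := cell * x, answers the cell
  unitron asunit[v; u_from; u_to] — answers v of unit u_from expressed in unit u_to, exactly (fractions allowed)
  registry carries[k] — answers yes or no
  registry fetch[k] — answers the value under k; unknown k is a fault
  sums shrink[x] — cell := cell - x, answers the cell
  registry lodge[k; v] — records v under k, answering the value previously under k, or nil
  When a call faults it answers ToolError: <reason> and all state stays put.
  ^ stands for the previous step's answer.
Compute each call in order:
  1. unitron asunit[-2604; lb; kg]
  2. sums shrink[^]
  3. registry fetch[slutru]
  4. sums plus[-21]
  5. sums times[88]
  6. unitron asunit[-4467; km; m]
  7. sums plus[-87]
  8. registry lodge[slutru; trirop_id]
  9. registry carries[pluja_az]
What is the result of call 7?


Answer: 318770621157/3125000

Derivation:
-> unitron asunit(v→-2604, u_from→lb, u_to→kg)
<- -29528863287/25000000
-> sums shrink(x→^)
<- 29528863287/25000000
-> registry fetch(k→slutru)
<- brusmo
-> sums plus(x→-21)
<- 29003863287/25000000
-> sums times(x→88)
<- 319042496157/3125000
-> unitron asunit(v→-4467, u_from→km, u_to→m)
<- -4467000
-> sums plus(x→-87)
<- 318770621157/3125000
-> registry lodge(k→slutru, v→trirop_id)
<- brusmo
-> registry carries(k→pluja_az)
<- no
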